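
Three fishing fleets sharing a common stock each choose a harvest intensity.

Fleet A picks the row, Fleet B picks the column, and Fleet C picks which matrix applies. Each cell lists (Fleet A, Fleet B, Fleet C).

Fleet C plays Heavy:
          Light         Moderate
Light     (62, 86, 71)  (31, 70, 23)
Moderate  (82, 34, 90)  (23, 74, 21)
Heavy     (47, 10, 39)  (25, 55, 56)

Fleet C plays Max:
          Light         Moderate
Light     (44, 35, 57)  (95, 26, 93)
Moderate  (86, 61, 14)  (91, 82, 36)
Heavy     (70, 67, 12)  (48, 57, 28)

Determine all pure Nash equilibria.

This game has no pure Nash equilibrium.

Fleet A against (Light, Heavy): payoffs 62, 82, 47 → best response Moderate.
Fleet A against (Light, Max): payoffs 44, 86, 70 → best response Moderate.
Fleet A against (Moderate, Heavy): payoffs 31, 23, 25 → best response Light.
Fleet A against (Moderate, Max): payoffs 95, 91, 48 → best response Light.
Fleet B against (Light, Heavy): payoffs 86, 70 → best response Light.
Fleet B against (Light, Max): payoffs 35, 26 → best response Light.
Fleet B against (Moderate, Heavy): payoffs 34, 74 → best response Moderate.
Fleet B against (Moderate, Max): payoffs 61, 82 → best response Moderate.
Fleet B against (Heavy, Heavy): payoffs 10, 55 → best response Moderate.
Fleet B against (Heavy, Max): payoffs 67, 57 → best response Light.
Fleet C against (Light, Light): payoffs 71, 57 → best response Heavy.
Fleet C against (Light, Moderate): payoffs 23, 93 → best response Max.
Fleet C against (Moderate, Light): payoffs 90, 14 → best response Heavy.
Fleet C against (Moderate, Moderate): payoffs 21, 36 → best response Max.
Fleet C against (Heavy, Light): payoffs 39, 12 → best response Heavy.
Fleet C against (Heavy, Moderate): payoffs 56, 28 → best response Heavy.
No profile is a mutual best response for all players.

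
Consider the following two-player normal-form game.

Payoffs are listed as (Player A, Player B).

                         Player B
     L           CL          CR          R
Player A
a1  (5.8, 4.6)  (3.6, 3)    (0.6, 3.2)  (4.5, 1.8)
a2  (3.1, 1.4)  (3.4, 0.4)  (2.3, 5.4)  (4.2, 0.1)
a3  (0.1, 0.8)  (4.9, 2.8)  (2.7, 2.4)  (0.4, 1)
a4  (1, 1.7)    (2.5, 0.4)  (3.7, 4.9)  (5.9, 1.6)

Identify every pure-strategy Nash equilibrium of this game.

(a1, L); (a3, CL); (a4, CR)

Player A against L: payoffs 5.8, 3.1, 0.1, 1 → best response a1.
Player A against CL: payoffs 3.6, 3.4, 4.9, 2.5 → best response a3.
Player A against CR: payoffs 0.6, 2.3, 2.7, 3.7 → best response a4.
Player A against R: payoffs 4.5, 4.2, 0.4, 5.9 → best response a4.
Player B against a1: payoffs 4.6, 3, 3.2, 1.8 → best response L.
Player B against a2: payoffs 1.4, 0.4, 5.4, 0.1 → best response CR.
Player B against a3: payoffs 0.8, 2.8, 2.4, 1 → best response CL.
Player B against a4: payoffs 1.7, 0.4, 4.9, 1.6 → best response CR.
Mutual best responses: (a1, L); (a3, CL); (a4, CR).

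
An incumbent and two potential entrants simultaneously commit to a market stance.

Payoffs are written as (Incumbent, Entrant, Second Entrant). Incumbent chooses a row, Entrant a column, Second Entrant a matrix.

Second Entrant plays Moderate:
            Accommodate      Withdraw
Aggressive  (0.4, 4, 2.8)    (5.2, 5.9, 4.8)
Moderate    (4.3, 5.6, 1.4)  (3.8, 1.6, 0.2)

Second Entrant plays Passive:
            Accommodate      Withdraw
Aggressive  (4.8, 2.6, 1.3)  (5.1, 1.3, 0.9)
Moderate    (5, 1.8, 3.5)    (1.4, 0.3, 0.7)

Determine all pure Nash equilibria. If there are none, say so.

Incumbent against (Accommodate, Moderate): payoffs 0.4, 4.3 → best response Moderate.
Incumbent against (Accommodate, Passive): payoffs 4.8, 5 → best response Moderate.
Incumbent against (Withdraw, Moderate): payoffs 5.2, 3.8 → best response Aggressive.
Incumbent against (Withdraw, Passive): payoffs 5.1, 1.4 → best response Aggressive.
Entrant against (Aggressive, Moderate): payoffs 4, 5.9 → best response Withdraw.
Entrant against (Aggressive, Passive): payoffs 2.6, 1.3 → best response Accommodate.
Entrant against (Moderate, Moderate): payoffs 5.6, 1.6 → best response Accommodate.
Entrant against (Moderate, Passive): payoffs 1.8, 0.3 → best response Accommodate.
Second Entrant against (Aggressive, Accommodate): payoffs 2.8, 1.3 → best response Moderate.
Second Entrant against (Aggressive, Withdraw): payoffs 4.8, 0.9 → best response Moderate.
Second Entrant against (Moderate, Accommodate): payoffs 1.4, 3.5 → best response Passive.
Second Entrant against (Moderate, Withdraw): payoffs 0.2, 0.7 → best response Passive.
Mutual best responses: (Aggressive, Withdraw, Moderate); (Moderate, Accommodate, Passive).

Pure-strategy Nash equilibria: (Aggressive, Withdraw, Moderate) and (Moderate, Accommodate, Passive)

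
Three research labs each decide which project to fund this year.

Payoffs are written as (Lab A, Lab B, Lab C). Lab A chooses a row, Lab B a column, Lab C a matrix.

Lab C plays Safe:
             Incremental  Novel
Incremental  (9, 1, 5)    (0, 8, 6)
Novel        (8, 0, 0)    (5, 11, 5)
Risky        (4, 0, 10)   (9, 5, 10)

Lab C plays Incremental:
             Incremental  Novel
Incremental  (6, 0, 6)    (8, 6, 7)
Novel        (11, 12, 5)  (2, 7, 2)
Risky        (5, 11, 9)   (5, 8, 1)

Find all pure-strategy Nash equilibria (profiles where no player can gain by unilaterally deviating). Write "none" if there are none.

(Incremental, Novel, Incremental), (Novel, Incremental, Incremental), (Risky, Novel, Safe)

Lab A against (Incremental, Safe): payoffs 9, 8, 4 → best response Incremental.
Lab A against (Incremental, Incremental): payoffs 6, 11, 5 → best response Novel.
Lab A against (Novel, Safe): payoffs 0, 5, 9 → best response Risky.
Lab A against (Novel, Incremental): payoffs 8, 2, 5 → best response Incremental.
Lab B against (Incremental, Safe): payoffs 1, 8 → best response Novel.
Lab B against (Incremental, Incremental): payoffs 0, 6 → best response Novel.
Lab B against (Novel, Safe): payoffs 0, 11 → best response Novel.
Lab B against (Novel, Incremental): payoffs 12, 7 → best response Incremental.
Lab B against (Risky, Safe): payoffs 0, 5 → best response Novel.
Lab B against (Risky, Incremental): payoffs 11, 8 → best response Incremental.
Lab C against (Incremental, Incremental): payoffs 5, 6 → best response Incremental.
Lab C against (Incremental, Novel): payoffs 6, 7 → best response Incremental.
Lab C against (Novel, Incremental): payoffs 0, 5 → best response Incremental.
Lab C against (Novel, Novel): payoffs 5, 2 → best response Safe.
Lab C against (Risky, Incremental): payoffs 10, 9 → best response Safe.
Lab C against (Risky, Novel): payoffs 10, 1 → best response Safe.
Mutual best responses: (Incremental, Novel, Incremental); (Novel, Incremental, Incremental); (Risky, Novel, Safe).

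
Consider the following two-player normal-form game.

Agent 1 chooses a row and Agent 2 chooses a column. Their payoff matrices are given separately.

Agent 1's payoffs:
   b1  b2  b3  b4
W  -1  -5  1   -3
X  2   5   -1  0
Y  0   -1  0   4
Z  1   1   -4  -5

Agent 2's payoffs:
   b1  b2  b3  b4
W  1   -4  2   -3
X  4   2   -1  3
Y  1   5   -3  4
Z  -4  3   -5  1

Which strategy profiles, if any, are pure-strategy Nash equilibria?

For each strategy profile, look for a profitable unilateral deviation.
(W, b1): Agent 1 can switch to X (-1 → 2). Not NE.
(W, b2): Agent 1 can switch to X (-5 → 5). Not NE.
(W, b3): Agent 1 gets 1, best alternative 0; Agent 2 gets 2, best alternative 1. No profitable deviation — NE.
(W, b4): Agent 1 can switch to X (-3 → 0). Not NE.
(X, b1): Agent 1 gets 2, best alternative 1; Agent 2 gets 4, best alternative 3. No profitable deviation — NE.
(X, b2): Agent 2 can switch to b1 (2 → 4). Not NE.
(X, b3): Agent 1 can switch to W (-1 → 1). Not NE.
(X, b4): Agent 1 can switch to Y (0 → 4). Not NE.
(The remaining 8 profiles each have a profitable deviation by the same check.)

Pure-strategy Nash equilibria: (W, b3) and (X, b1)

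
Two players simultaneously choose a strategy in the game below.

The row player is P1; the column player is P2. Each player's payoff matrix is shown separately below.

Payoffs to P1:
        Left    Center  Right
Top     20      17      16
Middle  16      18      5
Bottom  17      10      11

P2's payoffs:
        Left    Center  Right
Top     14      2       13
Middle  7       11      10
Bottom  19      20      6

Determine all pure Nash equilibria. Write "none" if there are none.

P1 against Left: payoffs 20, 16, 17 → best response Top.
P1 against Center: payoffs 17, 18, 10 → best response Middle.
P1 against Right: payoffs 16, 5, 11 → best response Top.
P2 against Top: payoffs 14, 2, 13 → best response Left.
P2 against Middle: payoffs 7, 11, 10 → best response Center.
P2 against Bottom: payoffs 19, 20, 6 → best response Center.
Mutual best responses: (Top, Left); (Middle, Center).

(Top, Left); (Middle, Center)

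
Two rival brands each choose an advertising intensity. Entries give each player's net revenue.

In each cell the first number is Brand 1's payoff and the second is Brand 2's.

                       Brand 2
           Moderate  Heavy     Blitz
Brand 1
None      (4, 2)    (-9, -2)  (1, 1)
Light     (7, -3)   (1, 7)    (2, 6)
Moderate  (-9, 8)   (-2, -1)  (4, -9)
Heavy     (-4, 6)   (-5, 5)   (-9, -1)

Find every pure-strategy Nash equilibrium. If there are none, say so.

Pure NE: (Light, Heavy)

Brand 1 against Moderate: payoffs 4, 7, -9, -4 → best response Light.
Brand 1 against Heavy: payoffs -9, 1, -2, -5 → best response Light.
Brand 1 against Blitz: payoffs 1, 2, 4, -9 → best response Moderate.
Brand 2 against None: payoffs 2, -2, 1 → best response Moderate.
Brand 2 against Light: payoffs -3, 7, 6 → best response Heavy.
Brand 2 against Moderate: payoffs 8, -1, -9 → best response Moderate.
Brand 2 against Heavy: payoffs 6, 5, -1 → best response Moderate.
Mutual best responses: (Light, Heavy).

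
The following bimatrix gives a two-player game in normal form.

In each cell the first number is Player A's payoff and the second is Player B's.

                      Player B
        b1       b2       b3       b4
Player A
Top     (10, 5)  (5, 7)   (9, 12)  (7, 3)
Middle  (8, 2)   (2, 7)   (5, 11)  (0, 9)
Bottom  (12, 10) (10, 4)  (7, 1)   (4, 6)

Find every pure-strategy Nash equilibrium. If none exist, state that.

Pure-strategy Nash equilibria: (Top, b3); (Bottom, b1)

Player A against b1: payoffs 10, 8, 12 → best response Bottom.
Player A against b2: payoffs 5, 2, 10 → best response Bottom.
Player A against b3: payoffs 9, 5, 7 → best response Top.
Player A against b4: payoffs 7, 0, 4 → best response Top.
Player B against Top: payoffs 5, 7, 12, 3 → best response b3.
Player B against Middle: payoffs 2, 7, 11, 9 → best response b3.
Player B against Bottom: payoffs 10, 4, 1, 6 → best response b1.
Mutual best responses: (Top, b3); (Bottom, b1).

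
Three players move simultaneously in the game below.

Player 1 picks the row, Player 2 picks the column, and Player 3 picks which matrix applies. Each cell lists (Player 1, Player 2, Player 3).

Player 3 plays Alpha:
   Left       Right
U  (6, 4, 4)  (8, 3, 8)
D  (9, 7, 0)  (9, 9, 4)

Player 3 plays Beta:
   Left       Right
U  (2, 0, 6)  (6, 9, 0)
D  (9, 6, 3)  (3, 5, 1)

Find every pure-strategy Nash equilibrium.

Pure-strategy Nash equilibria: (D, Left, Beta), (D, Right, Alpha)

Player 1 against (Left, Alpha): payoffs 6, 9 → best response D.
Player 1 against (Left, Beta): payoffs 2, 9 → best response D.
Player 1 against (Right, Alpha): payoffs 8, 9 → best response D.
Player 1 against (Right, Beta): payoffs 6, 3 → best response U.
Player 2 against (U, Alpha): payoffs 4, 3 → best response Left.
Player 2 against (U, Beta): payoffs 0, 9 → best response Right.
Player 2 against (D, Alpha): payoffs 7, 9 → best response Right.
Player 2 against (D, Beta): payoffs 6, 5 → best response Left.
Player 3 against (U, Left): payoffs 4, 6 → best response Beta.
Player 3 against (U, Right): payoffs 8, 0 → best response Alpha.
Player 3 against (D, Left): payoffs 0, 3 → best response Beta.
Player 3 against (D, Right): payoffs 4, 1 → best response Alpha.
Mutual best responses: (D, Left, Beta); (D, Right, Alpha).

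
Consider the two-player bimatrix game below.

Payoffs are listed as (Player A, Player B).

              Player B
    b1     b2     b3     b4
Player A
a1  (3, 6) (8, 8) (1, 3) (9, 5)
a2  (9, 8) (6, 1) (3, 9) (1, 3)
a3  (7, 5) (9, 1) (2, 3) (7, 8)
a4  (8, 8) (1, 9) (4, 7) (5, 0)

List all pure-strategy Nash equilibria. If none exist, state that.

No pure-strategy Nash equilibrium.

Player A against b1: payoffs 3, 9, 7, 8 → best response a2.
Player A against b2: payoffs 8, 6, 9, 1 → best response a3.
Player A against b3: payoffs 1, 3, 2, 4 → best response a4.
Player A against b4: payoffs 9, 1, 7, 5 → best response a1.
Player B against a1: payoffs 6, 8, 3, 5 → best response b2.
Player B against a2: payoffs 8, 1, 9, 3 → best response b3.
Player B against a3: payoffs 5, 1, 3, 8 → best response b4.
Player B against a4: payoffs 8, 9, 7, 0 → best response b2.
No profile is a mutual best response for all players.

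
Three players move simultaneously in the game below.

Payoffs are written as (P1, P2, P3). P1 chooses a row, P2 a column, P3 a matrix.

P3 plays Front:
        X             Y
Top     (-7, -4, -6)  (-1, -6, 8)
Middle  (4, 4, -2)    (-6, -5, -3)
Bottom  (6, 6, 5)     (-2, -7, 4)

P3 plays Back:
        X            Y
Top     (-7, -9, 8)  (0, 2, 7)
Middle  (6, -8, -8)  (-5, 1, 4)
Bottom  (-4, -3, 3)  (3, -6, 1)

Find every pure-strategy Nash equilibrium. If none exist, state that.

The unique pure-strategy Nash equilibrium is (Bottom, X, Front).

P1 against (X, Front): payoffs -7, 4, 6 → best response Bottom.
P1 against (X, Back): payoffs -7, 6, -4 → best response Middle.
P1 against (Y, Front): payoffs -1, -6, -2 → best response Top.
P1 against (Y, Back): payoffs 0, -5, 3 → best response Bottom.
P2 against (Top, Front): payoffs -4, -6 → best response X.
P2 against (Top, Back): payoffs -9, 2 → best response Y.
P2 against (Middle, Front): payoffs 4, -5 → best response X.
P2 against (Middle, Back): payoffs -8, 1 → best response Y.
P2 against (Bottom, Front): payoffs 6, -7 → best response X.
P2 against (Bottom, Back): payoffs -3, -6 → best response X.
P3 against (Top, X): payoffs -6, 8 → best response Back.
P3 against (Top, Y): payoffs 8, 7 → best response Front.
P3 against (Middle, X): payoffs -2, -8 → best response Front.
P3 against (Middle, Y): payoffs -3, 4 → best response Back.
P3 against (Bottom, X): payoffs 5, 3 → best response Front.
P3 against (Bottom, Y): payoffs 4, 1 → best response Front.
Mutual best responses: (Bottom, X, Front).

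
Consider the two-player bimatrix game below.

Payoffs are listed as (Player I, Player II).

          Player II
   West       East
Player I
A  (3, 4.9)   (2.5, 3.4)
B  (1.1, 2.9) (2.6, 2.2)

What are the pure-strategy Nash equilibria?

Player I against West: payoffs 3, 1.1 → best response A.
Player I against East: payoffs 2.5, 2.6 → best response B.
Player II against A: payoffs 4.9, 3.4 → best response West.
Player II against B: payoffs 2.9, 2.2 → best response West.
Mutual best responses: (A, West).

Pure NE: (A, West)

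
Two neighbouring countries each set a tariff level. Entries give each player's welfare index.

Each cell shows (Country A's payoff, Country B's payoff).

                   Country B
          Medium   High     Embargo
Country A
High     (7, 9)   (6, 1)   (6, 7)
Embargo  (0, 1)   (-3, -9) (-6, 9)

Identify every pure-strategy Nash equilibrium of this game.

The unique pure-strategy Nash equilibrium is (High, Medium).

(High, Medium): Country A gets 7, best alternative 0; Country B gets 9, best alternative 7. No profitable deviation — NE.
(High, High): Country B can switch to Medium (1 → 9). Not NE.
(High, Embargo): Country B can switch to Medium (7 → 9). Not NE.
(Embargo, Medium): Country A can switch to High (0 → 7). Not NE.
(Embargo, High): Country A can switch to High (-3 → 6). Not NE.
(Embargo, Embargo): Country A can switch to High (-6 → 6). Not NE.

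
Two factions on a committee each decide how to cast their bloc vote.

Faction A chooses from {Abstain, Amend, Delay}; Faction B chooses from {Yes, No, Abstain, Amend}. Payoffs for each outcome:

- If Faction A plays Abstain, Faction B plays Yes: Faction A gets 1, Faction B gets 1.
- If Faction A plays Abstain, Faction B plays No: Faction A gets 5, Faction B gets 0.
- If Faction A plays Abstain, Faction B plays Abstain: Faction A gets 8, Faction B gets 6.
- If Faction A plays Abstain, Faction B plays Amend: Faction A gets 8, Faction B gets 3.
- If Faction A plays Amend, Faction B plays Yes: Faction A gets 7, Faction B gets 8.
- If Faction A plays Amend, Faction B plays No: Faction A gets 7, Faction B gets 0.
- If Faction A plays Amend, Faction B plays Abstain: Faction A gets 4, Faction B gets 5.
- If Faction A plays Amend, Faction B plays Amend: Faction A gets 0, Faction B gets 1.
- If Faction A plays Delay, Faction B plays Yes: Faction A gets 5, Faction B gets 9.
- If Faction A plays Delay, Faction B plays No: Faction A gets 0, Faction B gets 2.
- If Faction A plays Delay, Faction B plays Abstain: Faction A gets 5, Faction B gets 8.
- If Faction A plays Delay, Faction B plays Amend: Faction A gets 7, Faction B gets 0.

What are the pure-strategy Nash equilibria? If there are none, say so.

Faction A against Yes: payoffs 1, 7, 5 → best response Amend.
Faction A against No: payoffs 5, 7, 0 → best response Amend.
Faction A against Abstain: payoffs 8, 4, 5 → best response Abstain.
Faction A against Amend: payoffs 8, 0, 7 → best response Abstain.
Faction B against Abstain: payoffs 1, 0, 6, 3 → best response Abstain.
Faction B against Amend: payoffs 8, 0, 5, 1 → best response Yes.
Faction B against Delay: payoffs 9, 2, 8, 0 → best response Yes.
Mutual best responses: (Abstain, Abstain); (Amend, Yes).

The pure Nash equilibria are (Abstain, Abstain), (Amend, Yes).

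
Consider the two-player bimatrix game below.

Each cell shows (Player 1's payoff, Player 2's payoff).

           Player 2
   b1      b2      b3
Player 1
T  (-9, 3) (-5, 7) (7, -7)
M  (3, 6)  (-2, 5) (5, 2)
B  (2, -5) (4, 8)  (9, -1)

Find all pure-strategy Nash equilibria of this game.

Player 1 against b1: payoffs -9, 3, 2 → best response M.
Player 1 against b2: payoffs -5, -2, 4 → best response B.
Player 1 against b3: payoffs 7, 5, 9 → best response B.
Player 2 against T: payoffs 3, 7, -7 → best response b2.
Player 2 against M: payoffs 6, 5, 2 → best response b1.
Player 2 against B: payoffs -5, 8, -1 → best response b2.
Mutual best responses: (M, b1); (B, b2).

Pure-strategy Nash equilibria: (M, b1) and (B, b2)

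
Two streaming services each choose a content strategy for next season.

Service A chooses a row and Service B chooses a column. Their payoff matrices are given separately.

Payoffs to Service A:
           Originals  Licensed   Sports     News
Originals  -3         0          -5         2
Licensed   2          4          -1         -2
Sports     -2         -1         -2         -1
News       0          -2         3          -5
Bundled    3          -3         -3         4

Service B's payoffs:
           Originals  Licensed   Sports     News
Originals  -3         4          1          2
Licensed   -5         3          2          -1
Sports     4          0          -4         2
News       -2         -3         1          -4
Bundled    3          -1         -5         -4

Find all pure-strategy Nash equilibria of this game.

For each strategy profile, look for a profitable unilateral deviation.
(Originals, Originals): Service A can switch to Licensed (-3 → 2). Not NE.
(Originals, Licensed): Service A can switch to Licensed (0 → 4). Not NE.
(Originals, Sports): Service A can switch to Licensed (-5 → -1). Not NE.
(Originals, News): Service A can switch to Bundled (2 → 4). Not NE.
(Licensed, Originals): Service A can switch to Bundled (2 → 3). Not NE.
(Licensed, Licensed): Service A gets 4, best alternative 0; Service B gets 3, best alternative 2. No profitable deviation — NE.
(Licensed, Sports): Service A can switch to News (-1 → 3). Not NE.
(News, Sports): Service A gets 3, best alternative -1; Service B gets 1, best alternative -2. No profitable deviation — NE.
(Bundled, Originals): Service A gets 3, best alternative 2; Service B gets 3, best alternative -1. No profitable deviation — NE.
(The remaining 11 profiles each have a profitable deviation by the same check.)

(Licensed, Licensed) and (News, Sports) and (Bundled, Originals)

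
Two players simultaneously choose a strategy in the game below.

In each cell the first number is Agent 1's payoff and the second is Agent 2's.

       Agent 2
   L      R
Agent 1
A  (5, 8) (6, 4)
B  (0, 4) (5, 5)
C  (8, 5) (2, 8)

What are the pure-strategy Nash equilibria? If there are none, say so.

No pure-strategy Nash equilibrium.

For each strategy profile, look for a profitable unilateral deviation.
(A, L): Agent 1 can switch to C (5 → 8). Not NE.
(A, R): Agent 2 can switch to L (4 → 8). Not NE.
(B, L): Agent 1 can switch to A (0 → 5). Not NE.
(B, R): Agent 1 can switch to A (5 → 6). Not NE.
(C, L): Agent 2 can switch to R (5 → 8). Not NE.
(C, R): Agent 1 can switch to A (2 → 6). Not NE.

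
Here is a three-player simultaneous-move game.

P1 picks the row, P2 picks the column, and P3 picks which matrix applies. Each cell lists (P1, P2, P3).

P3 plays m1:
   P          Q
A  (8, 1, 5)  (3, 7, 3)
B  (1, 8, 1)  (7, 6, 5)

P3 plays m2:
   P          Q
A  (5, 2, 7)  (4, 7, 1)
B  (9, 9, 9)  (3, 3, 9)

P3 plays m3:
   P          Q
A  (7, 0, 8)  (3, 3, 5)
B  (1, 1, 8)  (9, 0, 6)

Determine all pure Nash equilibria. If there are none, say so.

P1 against (P, m1): payoffs 8, 1 → best response A.
P1 against (P, m2): payoffs 5, 9 → best response B.
P1 against (P, m3): payoffs 7, 1 → best response A.
P1 against (Q, m1): payoffs 3, 7 → best response B.
P1 against (Q, m2): payoffs 4, 3 → best response A.
P1 against (Q, m3): payoffs 3, 9 → best response B.
P2 against (A, m1): payoffs 1, 7 → best response Q.
P2 against (A, m2): payoffs 2, 7 → best response Q.
P2 against (A, m3): payoffs 0, 3 → best response Q.
P2 against (B, m1): payoffs 8, 6 → best response P.
P2 against (B, m2): payoffs 9, 3 → best response P.
P2 against (B, m3): payoffs 1, 0 → best response P.
P3 against (A, P): payoffs 5, 7, 8 → best response m3.
P3 against (A, Q): payoffs 3, 1, 5 → best response m3.
P3 against (B, P): payoffs 1, 9, 8 → best response m2.
P3 against (B, Q): payoffs 5, 9, 6 → best response m2.
Mutual best responses: (B, P, m2).

The unique pure-strategy Nash equilibrium is (B, P, m2).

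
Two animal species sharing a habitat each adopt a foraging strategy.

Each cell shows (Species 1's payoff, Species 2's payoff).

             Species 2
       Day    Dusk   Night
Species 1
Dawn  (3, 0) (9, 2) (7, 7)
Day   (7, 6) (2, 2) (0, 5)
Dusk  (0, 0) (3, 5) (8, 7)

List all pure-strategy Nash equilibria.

Species 1 against Day: payoffs 3, 7, 0 → best response Day.
Species 1 against Dusk: payoffs 9, 2, 3 → best response Dawn.
Species 1 against Night: payoffs 7, 0, 8 → best response Dusk.
Species 2 against Dawn: payoffs 0, 2, 7 → best response Night.
Species 2 against Day: payoffs 6, 2, 5 → best response Day.
Species 2 against Dusk: payoffs 0, 5, 7 → best response Night.
Mutual best responses: (Day, Day); (Dusk, Night).

(Day, Day), (Dusk, Night)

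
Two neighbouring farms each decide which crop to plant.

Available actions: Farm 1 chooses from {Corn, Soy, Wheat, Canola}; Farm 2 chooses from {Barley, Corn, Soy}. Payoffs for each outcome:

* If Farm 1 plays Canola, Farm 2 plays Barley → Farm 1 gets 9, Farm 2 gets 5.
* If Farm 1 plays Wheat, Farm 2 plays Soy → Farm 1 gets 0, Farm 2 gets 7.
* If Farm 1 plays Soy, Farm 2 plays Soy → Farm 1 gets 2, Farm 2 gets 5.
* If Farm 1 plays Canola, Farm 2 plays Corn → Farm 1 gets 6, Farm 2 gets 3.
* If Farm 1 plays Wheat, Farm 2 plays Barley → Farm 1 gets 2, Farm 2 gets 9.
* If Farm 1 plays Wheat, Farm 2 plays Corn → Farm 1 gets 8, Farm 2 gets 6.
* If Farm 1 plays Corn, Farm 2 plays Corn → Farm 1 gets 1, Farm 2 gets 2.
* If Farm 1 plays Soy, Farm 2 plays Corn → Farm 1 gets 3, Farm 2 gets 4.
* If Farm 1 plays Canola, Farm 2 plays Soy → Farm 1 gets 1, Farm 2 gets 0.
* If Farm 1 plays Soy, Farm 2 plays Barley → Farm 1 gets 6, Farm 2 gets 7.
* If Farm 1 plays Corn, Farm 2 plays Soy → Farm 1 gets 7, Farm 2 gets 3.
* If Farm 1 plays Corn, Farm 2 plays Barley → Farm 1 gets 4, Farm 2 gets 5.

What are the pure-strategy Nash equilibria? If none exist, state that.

The unique pure-strategy Nash equilibrium is (Canola, Barley).

Farm 1 against Barley: payoffs 4, 6, 2, 9 → best response Canola.
Farm 1 against Corn: payoffs 1, 3, 8, 6 → best response Wheat.
Farm 1 against Soy: payoffs 7, 2, 0, 1 → best response Corn.
Farm 2 against Corn: payoffs 5, 2, 3 → best response Barley.
Farm 2 against Soy: payoffs 7, 4, 5 → best response Barley.
Farm 2 against Wheat: payoffs 9, 6, 7 → best response Barley.
Farm 2 against Canola: payoffs 5, 3, 0 → best response Barley.
Mutual best responses: (Canola, Barley).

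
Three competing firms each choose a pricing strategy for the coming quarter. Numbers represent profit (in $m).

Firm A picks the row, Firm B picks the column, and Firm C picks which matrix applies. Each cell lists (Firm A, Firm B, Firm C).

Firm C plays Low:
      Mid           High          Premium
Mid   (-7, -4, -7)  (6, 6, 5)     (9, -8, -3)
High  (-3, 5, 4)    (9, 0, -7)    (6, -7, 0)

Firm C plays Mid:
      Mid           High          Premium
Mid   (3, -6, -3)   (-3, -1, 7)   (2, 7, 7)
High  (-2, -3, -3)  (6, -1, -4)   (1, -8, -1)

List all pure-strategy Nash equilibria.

Pure-strategy Nash equilibria: (Mid, Premium, Mid) and (High, Mid, Low) and (High, High, Mid)

Firm A against (Mid, Low): payoffs -7, -3 → best response High.
Firm A against (Mid, Mid): payoffs 3, -2 → best response Mid.
Firm A against (High, Low): payoffs 6, 9 → best response High.
Firm A against (High, Mid): payoffs -3, 6 → best response High.
Firm A against (Premium, Low): payoffs 9, 6 → best response Mid.
Firm A against (Premium, Mid): payoffs 2, 1 → best response Mid.
Firm B against (Mid, Low): payoffs -4, 6, -8 → best response High.
Firm B against (Mid, Mid): payoffs -6, -1, 7 → best response Premium.
Firm B against (High, Low): payoffs 5, 0, -7 → best response Mid.
Firm B against (High, Mid): payoffs -3, -1, -8 → best response High.
Firm C against (Mid, Mid): payoffs -7, -3 → best response Mid.
Firm C against (Mid, High): payoffs 5, 7 → best response Mid.
Firm C against (Mid, Premium): payoffs -3, 7 → best response Mid.
Firm C against (High, Mid): payoffs 4, -3 → best response Low.
Firm C against (High, High): payoffs -7, -4 → best response Mid.
Firm C against (High, Premium): payoffs 0, -1 → best response Low.
Mutual best responses: (Mid, Premium, Mid); (High, Mid, Low); (High, High, Mid).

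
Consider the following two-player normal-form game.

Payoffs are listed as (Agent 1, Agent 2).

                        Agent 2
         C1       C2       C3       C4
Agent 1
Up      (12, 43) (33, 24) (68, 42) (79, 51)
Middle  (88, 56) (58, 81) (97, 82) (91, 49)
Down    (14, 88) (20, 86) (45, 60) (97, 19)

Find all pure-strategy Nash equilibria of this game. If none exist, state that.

(Middle, C3)

Agent 1 against C1: payoffs 12, 88, 14 → best response Middle.
Agent 1 against C2: payoffs 33, 58, 20 → best response Middle.
Agent 1 against C3: payoffs 68, 97, 45 → best response Middle.
Agent 1 against C4: payoffs 79, 91, 97 → best response Down.
Agent 2 against Up: payoffs 43, 24, 42, 51 → best response C4.
Agent 2 against Middle: payoffs 56, 81, 82, 49 → best response C3.
Agent 2 against Down: payoffs 88, 86, 60, 19 → best response C1.
Mutual best responses: (Middle, C3).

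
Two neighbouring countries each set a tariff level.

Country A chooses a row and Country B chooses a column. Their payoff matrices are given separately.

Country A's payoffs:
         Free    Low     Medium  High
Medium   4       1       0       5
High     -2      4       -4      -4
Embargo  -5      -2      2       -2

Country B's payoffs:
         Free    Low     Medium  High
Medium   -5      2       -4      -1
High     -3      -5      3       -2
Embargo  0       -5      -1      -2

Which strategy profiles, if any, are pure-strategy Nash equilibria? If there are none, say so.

Country A against Free: payoffs 4, -2, -5 → best response Medium.
Country A against Low: payoffs 1, 4, -2 → best response High.
Country A against Medium: payoffs 0, -4, 2 → best response Embargo.
Country A against High: payoffs 5, -4, -2 → best response Medium.
Country B against Medium: payoffs -5, 2, -4, -1 → best response Low.
Country B against High: payoffs -3, -5, 3, -2 → best response Medium.
Country B against Embargo: payoffs 0, -5, -1, -2 → best response Free.
No profile is a mutual best response for all players.

none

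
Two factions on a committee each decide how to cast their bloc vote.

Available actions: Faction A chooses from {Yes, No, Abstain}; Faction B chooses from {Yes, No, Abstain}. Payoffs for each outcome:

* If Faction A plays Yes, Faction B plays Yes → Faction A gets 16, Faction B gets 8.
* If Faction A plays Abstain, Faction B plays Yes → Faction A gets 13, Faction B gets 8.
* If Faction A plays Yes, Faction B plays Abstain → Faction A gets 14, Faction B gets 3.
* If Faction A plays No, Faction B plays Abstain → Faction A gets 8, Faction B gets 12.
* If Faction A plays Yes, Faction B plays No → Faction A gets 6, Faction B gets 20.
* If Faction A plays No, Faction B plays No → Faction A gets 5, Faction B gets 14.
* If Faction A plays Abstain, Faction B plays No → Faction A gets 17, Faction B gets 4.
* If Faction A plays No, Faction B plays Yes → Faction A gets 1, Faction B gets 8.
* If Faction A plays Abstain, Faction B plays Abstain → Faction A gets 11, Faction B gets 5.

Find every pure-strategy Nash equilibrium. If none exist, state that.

(Yes, Yes): Faction B can switch to No (8 → 20). Not NE.
(Yes, No): Faction A can switch to Abstain (6 → 17). Not NE.
(Yes, Abstain): Faction B can switch to Yes (3 → 8). Not NE.
(No, Yes): Faction A can switch to Yes (1 → 16). Not NE.
(No, No): Faction A can switch to Yes (5 → 6). Not NE.
(No, Abstain): Faction A can switch to Yes (8 → 14). Not NE.
(Abstain, Yes): Faction A can switch to Yes (13 → 16). Not NE.
(Abstain, No): Faction B can switch to Yes (4 → 8). Not NE.
(Abstain, Abstain): Faction A can switch to Yes (11 → 14). Not NE.

This game has no pure Nash equilibrium.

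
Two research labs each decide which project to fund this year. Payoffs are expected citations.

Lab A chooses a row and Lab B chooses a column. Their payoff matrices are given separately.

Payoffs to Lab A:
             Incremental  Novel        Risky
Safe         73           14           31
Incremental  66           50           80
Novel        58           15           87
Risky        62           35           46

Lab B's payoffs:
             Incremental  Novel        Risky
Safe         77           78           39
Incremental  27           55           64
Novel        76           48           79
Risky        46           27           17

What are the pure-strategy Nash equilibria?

Lab A against Incremental: payoffs 73, 66, 58, 62 → best response Safe.
Lab A against Novel: payoffs 14, 50, 15, 35 → best response Incremental.
Lab A against Risky: payoffs 31, 80, 87, 46 → best response Novel.
Lab B against Safe: payoffs 77, 78, 39 → best response Novel.
Lab B against Incremental: payoffs 27, 55, 64 → best response Risky.
Lab B against Novel: payoffs 76, 48, 79 → best response Risky.
Lab B against Risky: payoffs 46, 27, 17 → best response Incremental.
Mutual best responses: (Novel, Risky).

The unique pure-strategy Nash equilibrium is (Novel, Risky).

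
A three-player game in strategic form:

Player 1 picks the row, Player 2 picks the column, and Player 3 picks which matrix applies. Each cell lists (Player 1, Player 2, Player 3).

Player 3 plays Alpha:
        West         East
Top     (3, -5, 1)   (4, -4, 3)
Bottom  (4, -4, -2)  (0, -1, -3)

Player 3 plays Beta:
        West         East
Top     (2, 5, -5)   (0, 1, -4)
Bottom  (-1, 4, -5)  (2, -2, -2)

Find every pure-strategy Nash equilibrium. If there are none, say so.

(Top, West, Alpha): Player 1 can switch to Bottom (3 → 4). Not NE.
(Top, West, Beta): Player 3 can switch to Alpha (-5 → 1). Not NE.
(Top, East, Alpha): Player 1 gets 4, best alternative 0; Player 2 gets -4, best alternative -5; Player 3 gets 3, best alternative -4. No profitable deviation — NE.
(Top, East, Beta): Player 1 can switch to Bottom (0 → 2). Not NE.
(Bottom, West, Alpha): Player 2 can switch to East (-4 → -1). Not NE.
(Bottom, West, Beta): Player 1 can switch to Top (-1 → 2). Not NE.
(Bottom, East, Alpha): Player 1 can switch to Top (0 → 4). Not NE.
(Bottom, East, Beta): Player 2 can switch to West (-2 → 4). Not NE.

(Top, East, Alpha)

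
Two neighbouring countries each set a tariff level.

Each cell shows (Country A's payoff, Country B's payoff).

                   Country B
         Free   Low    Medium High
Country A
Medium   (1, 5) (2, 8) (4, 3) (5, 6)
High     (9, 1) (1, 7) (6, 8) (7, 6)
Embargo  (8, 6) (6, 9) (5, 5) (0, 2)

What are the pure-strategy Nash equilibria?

Pure-strategy Nash equilibria: (High, Medium), (Embargo, Low)

Country A against Free: payoffs 1, 9, 8 → best response High.
Country A against Low: payoffs 2, 1, 6 → best response Embargo.
Country A against Medium: payoffs 4, 6, 5 → best response High.
Country A against High: payoffs 5, 7, 0 → best response High.
Country B against Medium: payoffs 5, 8, 3, 6 → best response Low.
Country B against High: payoffs 1, 7, 8, 6 → best response Medium.
Country B against Embargo: payoffs 6, 9, 5, 2 → best response Low.
Mutual best responses: (High, Medium); (Embargo, Low).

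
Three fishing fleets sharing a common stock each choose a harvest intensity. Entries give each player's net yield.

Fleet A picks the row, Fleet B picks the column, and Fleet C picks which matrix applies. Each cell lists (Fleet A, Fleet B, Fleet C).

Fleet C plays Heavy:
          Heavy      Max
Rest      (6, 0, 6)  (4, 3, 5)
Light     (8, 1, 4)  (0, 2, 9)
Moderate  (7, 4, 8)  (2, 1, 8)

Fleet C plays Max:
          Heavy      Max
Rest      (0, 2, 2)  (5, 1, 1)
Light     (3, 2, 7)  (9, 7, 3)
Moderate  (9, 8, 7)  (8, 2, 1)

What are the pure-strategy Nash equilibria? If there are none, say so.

The unique pure-strategy Nash equilibrium is (Rest, Max, Heavy).

For each strategy profile, look for a profitable unilateral deviation.
(Rest, Heavy, Heavy): Fleet A can switch to Light (6 → 8). Not NE.
(Rest, Heavy, Max): Fleet A can switch to Light (0 → 3). Not NE.
(Rest, Max, Heavy): Fleet A gets 4, best alternative 2; Fleet B gets 3, best alternative 0; Fleet C gets 5, best alternative 1. No profitable deviation — NE.
(Rest, Max, Max): Fleet A can switch to Light (5 → 9). Not NE.
(Light, Heavy, Heavy): Fleet B can switch to Max (1 → 2). Not NE.
(Light, Heavy, Max): Fleet A can switch to Moderate (3 → 9). Not NE.
(Light, Max, Heavy): Fleet A can switch to Rest (0 → 4). Not NE.
(Light, Max, Max): Fleet C can switch to Heavy (3 → 9). Not NE.
(Moderate, Heavy, Heavy): Fleet A can switch to Light (7 → 8). Not NE.
(Moderate, Heavy, Max): Fleet C can switch to Heavy (7 → 8). Not NE.
(Moderate, Max, Heavy): Fleet A can switch to Rest (2 → 4). Not NE.
(The remaining 1 profile has a profitable deviation by the same check.)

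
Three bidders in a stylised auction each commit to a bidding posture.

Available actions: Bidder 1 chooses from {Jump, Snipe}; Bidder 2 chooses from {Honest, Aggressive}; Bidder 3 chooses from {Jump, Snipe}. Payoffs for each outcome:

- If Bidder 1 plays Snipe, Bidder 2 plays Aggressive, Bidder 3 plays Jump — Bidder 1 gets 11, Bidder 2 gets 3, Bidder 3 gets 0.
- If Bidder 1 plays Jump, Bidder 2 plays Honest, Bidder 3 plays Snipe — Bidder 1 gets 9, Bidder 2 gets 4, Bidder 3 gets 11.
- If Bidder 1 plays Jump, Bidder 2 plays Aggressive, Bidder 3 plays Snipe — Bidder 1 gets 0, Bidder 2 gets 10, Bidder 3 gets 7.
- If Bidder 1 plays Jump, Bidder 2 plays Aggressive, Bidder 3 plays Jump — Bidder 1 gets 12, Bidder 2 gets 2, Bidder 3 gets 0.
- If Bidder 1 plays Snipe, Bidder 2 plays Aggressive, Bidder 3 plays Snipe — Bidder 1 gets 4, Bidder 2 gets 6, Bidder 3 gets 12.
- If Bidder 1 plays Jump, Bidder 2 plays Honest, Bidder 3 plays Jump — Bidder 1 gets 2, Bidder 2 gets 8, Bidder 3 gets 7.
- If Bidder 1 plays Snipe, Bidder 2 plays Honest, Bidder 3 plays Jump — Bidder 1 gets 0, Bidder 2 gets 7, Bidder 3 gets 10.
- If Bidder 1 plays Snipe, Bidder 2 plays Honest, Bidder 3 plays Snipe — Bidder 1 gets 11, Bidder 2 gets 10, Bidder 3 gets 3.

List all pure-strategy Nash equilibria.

This game has no pure Nash equilibrium.

Bidder 1 against (Honest, Jump): payoffs 2, 0 → best response Jump.
Bidder 1 against (Honest, Snipe): payoffs 9, 11 → best response Snipe.
Bidder 1 against (Aggressive, Jump): payoffs 12, 11 → best response Jump.
Bidder 1 against (Aggressive, Snipe): payoffs 0, 4 → best response Snipe.
Bidder 2 against (Jump, Jump): payoffs 8, 2 → best response Honest.
Bidder 2 against (Jump, Snipe): payoffs 4, 10 → best response Aggressive.
Bidder 2 against (Snipe, Jump): payoffs 7, 3 → best response Honest.
Bidder 2 against (Snipe, Snipe): payoffs 10, 6 → best response Honest.
Bidder 3 against (Jump, Honest): payoffs 7, 11 → best response Snipe.
Bidder 3 against (Jump, Aggressive): payoffs 0, 7 → best response Snipe.
Bidder 3 against (Snipe, Honest): payoffs 10, 3 → best response Jump.
Bidder 3 against (Snipe, Aggressive): payoffs 0, 12 → best response Snipe.
No profile is a mutual best response for all players.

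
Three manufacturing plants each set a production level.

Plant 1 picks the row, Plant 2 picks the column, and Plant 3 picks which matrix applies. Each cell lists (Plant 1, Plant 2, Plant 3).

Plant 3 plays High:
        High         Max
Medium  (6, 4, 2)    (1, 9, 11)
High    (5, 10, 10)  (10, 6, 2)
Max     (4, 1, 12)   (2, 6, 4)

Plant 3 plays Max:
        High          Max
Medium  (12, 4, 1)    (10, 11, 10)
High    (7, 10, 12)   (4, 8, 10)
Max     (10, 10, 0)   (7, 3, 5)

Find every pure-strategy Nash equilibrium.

Check each profile: it is a Nash equilibrium iff no player can strictly gain by switching unilaterally.
(Medium, High, High): Plant 2 can switch to Max (4 → 9). Not NE.
(Medium, High, Max): Plant 2 can switch to Max (4 → 11). Not NE.
(Medium, Max, High): Plant 1 can switch to High (1 → 10). Not NE.
(Medium, Max, Max): Plant 3 can switch to High (10 → 11). Not NE.
(High, High, High): Plant 1 can switch to Medium (5 → 6). Not NE.
(High, High, Max): Plant 1 can switch to Medium (7 → 12). Not NE.
(The remaining 6 profiles each have a profitable deviation by the same check.)

This game has no pure Nash equilibrium.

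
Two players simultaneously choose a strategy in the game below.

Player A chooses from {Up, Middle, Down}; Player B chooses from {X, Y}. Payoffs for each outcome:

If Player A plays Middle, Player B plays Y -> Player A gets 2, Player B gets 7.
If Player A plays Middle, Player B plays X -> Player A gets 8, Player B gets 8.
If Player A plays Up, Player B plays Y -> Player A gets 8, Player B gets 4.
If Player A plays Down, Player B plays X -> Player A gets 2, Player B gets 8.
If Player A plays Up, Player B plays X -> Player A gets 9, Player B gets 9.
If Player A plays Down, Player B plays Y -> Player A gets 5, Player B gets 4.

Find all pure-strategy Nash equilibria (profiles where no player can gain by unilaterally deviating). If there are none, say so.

(Up, X)

Player A against X: payoffs 9, 8, 2 → best response Up.
Player A against Y: payoffs 8, 2, 5 → best response Up.
Player B against Up: payoffs 9, 4 → best response X.
Player B against Middle: payoffs 8, 7 → best response X.
Player B against Down: payoffs 8, 4 → best response X.
Mutual best responses: (Up, X).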